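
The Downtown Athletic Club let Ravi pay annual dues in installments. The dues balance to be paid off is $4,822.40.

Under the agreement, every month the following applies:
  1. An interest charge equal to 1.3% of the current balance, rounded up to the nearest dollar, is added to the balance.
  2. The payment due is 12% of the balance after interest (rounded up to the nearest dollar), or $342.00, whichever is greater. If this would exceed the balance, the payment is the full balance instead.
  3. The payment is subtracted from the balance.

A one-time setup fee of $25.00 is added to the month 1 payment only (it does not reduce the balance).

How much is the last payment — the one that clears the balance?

$152.40

Month 1: opening $4,822.40; interest $63.00 → $4,885.40; payment $587.00 (+ $25.00 fee); balance $4,298.40
Month 2: opening $4,298.40; interest $56.00 → $4,354.40; payment $523.00; balance $3,831.40
Month 3: opening $3,831.40; interest $50.00 → $3,881.40; payment $466.00; balance $3,415.40
Month 4: opening $3,415.40; interest $45.00 → $3,460.40; payment $416.00; balance $3,044.40
Month 5: opening $3,044.40; interest $40.00 → $3,084.40; payment $371.00; balance $2,713.40
Month 6: opening $2,713.40; interest $36.00 → $2,749.40; payment $342.00; balance $2,407.40
Month 7: opening $2,407.40; interest $32.00 → $2,439.40; payment $342.00; balance $2,097.40
Month 8: opening $2,097.40; interest $28.00 → $2,125.40; payment $342.00; balance $1,783.40
Month 9: opening $1,783.40; interest $24.00 → $1,807.40; payment $342.00; balance $1,465.40
Month 10: opening $1,465.40; interest $20.00 → $1,485.40; payment $342.00; balance $1,143.40
Month 11: opening $1,143.40; interest $15.00 → $1,158.40; payment $342.00; balance $816.40
Month 12: opening $816.40; interest $11.00 → $827.40; payment $342.00; balance $485.40
Month 13: opening $485.40; interest $7.00 → $492.40; payment $342.00; balance $150.40
Month 14: opening $150.40; interest $2.00 → $152.40; payment $152.40; balance $0.00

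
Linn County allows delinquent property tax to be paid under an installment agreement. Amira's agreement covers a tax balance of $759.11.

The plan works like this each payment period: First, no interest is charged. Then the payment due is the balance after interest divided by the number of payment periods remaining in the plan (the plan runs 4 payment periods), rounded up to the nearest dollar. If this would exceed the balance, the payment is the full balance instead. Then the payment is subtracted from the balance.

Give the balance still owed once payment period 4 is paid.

Payment period 1: opening $759.11; payment $190.00; balance $569.11
Payment period 2: opening $569.11; payment $190.00; balance $379.11
Payment period 3: opening $379.11; payment $190.00; balance $189.11
Payment period 4: opening $189.11; payment $189.11; balance $0.00

$0.00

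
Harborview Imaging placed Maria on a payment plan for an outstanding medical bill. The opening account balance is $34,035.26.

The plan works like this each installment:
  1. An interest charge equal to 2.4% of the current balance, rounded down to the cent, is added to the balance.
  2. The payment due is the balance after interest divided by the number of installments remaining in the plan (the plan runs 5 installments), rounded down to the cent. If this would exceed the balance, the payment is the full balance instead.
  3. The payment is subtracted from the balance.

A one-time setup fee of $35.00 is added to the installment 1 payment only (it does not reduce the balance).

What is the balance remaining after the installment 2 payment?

$21,413.13

# | Opening | Interest | Payment | Fee | End bal
1 | $34,035.26 | $816.84 | $6,970.42 | $35.00 | $27,881.68
2 | $27,881.68 | $669.16 | $7,137.71 | — | $21,413.13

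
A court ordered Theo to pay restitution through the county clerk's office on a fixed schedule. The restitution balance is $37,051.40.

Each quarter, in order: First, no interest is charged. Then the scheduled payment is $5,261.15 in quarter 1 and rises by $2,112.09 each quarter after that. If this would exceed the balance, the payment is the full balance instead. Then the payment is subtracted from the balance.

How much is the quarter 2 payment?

$7,373.24

Quarter 1: $37,051.40 − $5,261.15 → $31,790.25
Quarter 2: $31,790.25 − $7,373.24 → $24,417.01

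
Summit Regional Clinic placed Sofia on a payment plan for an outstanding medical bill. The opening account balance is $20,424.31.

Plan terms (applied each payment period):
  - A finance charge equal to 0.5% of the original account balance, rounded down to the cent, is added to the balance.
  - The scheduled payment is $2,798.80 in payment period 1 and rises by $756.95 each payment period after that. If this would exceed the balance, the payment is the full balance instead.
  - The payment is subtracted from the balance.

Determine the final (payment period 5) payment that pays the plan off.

Payment period 1: opening $20,424.31; interest $102.12 → $20,526.43; payment $2,798.80; balance $17,727.63
Payment period 2: opening $17,727.63; interest $102.12 → $17,829.75; payment $3,555.75; balance $14,274.00
Payment period 3: opening $14,274.00; interest $102.12 → $14,376.12; payment $4,312.70; balance $10,063.42
Payment period 4: opening $10,063.42; interest $102.12 → $10,165.54; payment $5,069.65; balance $5,095.89
Payment period 5: opening $5,095.89; interest $102.12 → $5,198.01; payment $5,198.01; balance $0.00

$5,198.01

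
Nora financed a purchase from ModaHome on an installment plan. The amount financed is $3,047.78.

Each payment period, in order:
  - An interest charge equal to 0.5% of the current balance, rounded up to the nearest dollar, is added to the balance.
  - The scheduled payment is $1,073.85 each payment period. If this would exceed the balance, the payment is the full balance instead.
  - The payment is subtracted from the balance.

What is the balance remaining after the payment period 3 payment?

$0.00

Payment period 1: $3,047.78 +$16.00 interest = $3,063.78; pay $1,073.85 → $1,989.93
Payment period 2: $1,989.93 +$10.00 interest = $1,999.93; pay $1,073.85 → $926.08
Payment period 3: $926.08 +$5.00 interest = $931.08; pay $931.08 → $0.00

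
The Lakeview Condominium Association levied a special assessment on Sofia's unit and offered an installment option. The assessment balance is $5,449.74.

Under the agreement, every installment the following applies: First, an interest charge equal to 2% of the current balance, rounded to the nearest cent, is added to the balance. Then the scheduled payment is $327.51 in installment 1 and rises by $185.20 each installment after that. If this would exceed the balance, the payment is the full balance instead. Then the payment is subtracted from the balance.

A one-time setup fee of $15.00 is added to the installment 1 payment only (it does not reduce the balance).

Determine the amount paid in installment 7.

$1,242.46

Installment 1: opening $5,449.74; interest $108.99 → $5,558.73; payment $327.51 (+ $15.00 fee); balance $5,231.22
Installment 2: opening $5,231.22; interest $104.62 → $5,335.84; payment $512.71; balance $4,823.13
Installment 3: opening $4,823.13; interest $96.46 → $4,919.59; payment $697.91; balance $4,221.68
Installment 4: opening $4,221.68; interest $84.43 → $4,306.11; payment $883.11; balance $3,423.00
Installment 5: opening $3,423.00; interest $68.46 → $3,491.46; payment $1,068.31; balance $2,423.15
Installment 6: opening $2,423.15; interest $48.46 → $2,471.61; payment $1,253.51; balance $1,218.10
Installment 7: opening $1,218.10; interest $24.36 → $1,242.46; payment $1,242.46; balance $0.00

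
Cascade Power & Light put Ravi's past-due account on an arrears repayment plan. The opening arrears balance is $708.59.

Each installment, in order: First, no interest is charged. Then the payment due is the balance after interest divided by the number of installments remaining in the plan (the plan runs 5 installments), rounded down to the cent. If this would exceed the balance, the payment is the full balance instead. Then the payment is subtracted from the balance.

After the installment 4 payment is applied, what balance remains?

Installment 1: $708.59 − $141.71 → $566.88
Installment 2: $566.88 − $141.72 → $425.16
Installment 3: $425.16 − $141.72 → $283.44
Installment 4: $283.44 − $141.72 → $141.72

$141.72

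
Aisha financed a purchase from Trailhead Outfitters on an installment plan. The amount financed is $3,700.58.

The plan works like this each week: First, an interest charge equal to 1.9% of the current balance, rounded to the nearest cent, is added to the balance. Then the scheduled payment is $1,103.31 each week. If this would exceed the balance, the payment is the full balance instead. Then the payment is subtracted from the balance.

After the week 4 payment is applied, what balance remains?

Week 1: opening $3,700.58; interest $70.31 → $3,770.89; payment $1,103.31; balance $2,667.58
Week 2: opening $2,667.58; interest $50.68 → $2,718.26; payment $1,103.31; balance $1,614.95
Week 3: opening $1,614.95; interest $30.68 → $1,645.63; payment $1,103.31; balance $542.32
Week 4: opening $542.32; interest $10.30 → $552.62; payment $552.62; balance $0.00

$0.00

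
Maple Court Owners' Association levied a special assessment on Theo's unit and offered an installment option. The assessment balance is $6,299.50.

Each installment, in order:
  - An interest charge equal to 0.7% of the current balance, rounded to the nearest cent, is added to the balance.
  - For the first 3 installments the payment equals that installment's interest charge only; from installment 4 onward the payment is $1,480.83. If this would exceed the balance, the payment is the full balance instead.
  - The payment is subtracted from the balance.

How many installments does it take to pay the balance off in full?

8

# | Opening | Interest | Payment | End bal
1 | $6,299.50 | $44.10 | $44.10 | $6,299.50
2 | $6,299.50 | $44.10 | $44.10 | $6,299.50
3 | $6,299.50 | $44.10 | $44.10 | $6,299.50
4 | $6,299.50 | $44.10 | $1,480.83 | $4,862.77
5 | $4,862.77 | $34.04 | $1,480.83 | $3,415.98
6 | $3,415.98 | $23.91 | $1,480.83 | $1,959.06
7 | $1,959.06 | $13.71 | $1,480.83 | $491.94
8 | $491.94 | $3.44 | $495.38 | $0.00
Balance reaches $0.00 in installment 8.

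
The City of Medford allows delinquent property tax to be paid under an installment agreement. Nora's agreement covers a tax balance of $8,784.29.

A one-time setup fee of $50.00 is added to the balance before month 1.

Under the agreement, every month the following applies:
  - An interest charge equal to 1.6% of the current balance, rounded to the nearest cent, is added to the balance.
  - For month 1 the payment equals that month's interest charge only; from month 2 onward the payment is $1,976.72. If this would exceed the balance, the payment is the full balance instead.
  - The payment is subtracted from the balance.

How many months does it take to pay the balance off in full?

6

Month 1: $8,834.29 +$141.35 interest = $8,975.64; pay $141.35 → $8,834.29
Month 2: $8,834.29 +$141.35 interest = $8,975.64; pay $1,976.72 → $6,998.92
Month 3: $6,998.92 +$111.98 interest = $7,110.90; pay $1,976.72 → $5,134.18
Month 4: $5,134.18 +$82.15 interest = $5,216.33; pay $1,976.72 → $3,239.61
Month 5: $3,239.61 +$51.83 interest = $3,291.44; pay $1,976.72 → $1,314.72
Month 6: $1,314.72 +$21.04 interest = $1,335.76; pay $1,335.76 → $0.00
Balance reaches $0.00 in month 6.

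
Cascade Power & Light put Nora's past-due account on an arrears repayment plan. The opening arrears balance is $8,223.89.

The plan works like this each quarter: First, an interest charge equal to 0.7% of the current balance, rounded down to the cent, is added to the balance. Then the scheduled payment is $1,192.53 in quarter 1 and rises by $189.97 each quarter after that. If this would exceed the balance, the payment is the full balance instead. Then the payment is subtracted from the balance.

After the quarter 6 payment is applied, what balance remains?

Quarter 1: opening $8,223.89; interest $57.56 → $8,281.45; payment $1,192.53; balance $7,088.92
Quarter 2: opening $7,088.92; interest $49.62 → $7,138.54; payment $1,382.50; balance $5,756.04
Quarter 3: opening $5,756.04; interest $40.29 → $5,796.33; payment $1,572.47; balance $4,223.86
Quarter 4: opening $4,223.86; interest $29.56 → $4,253.42; payment $1,762.44; balance $2,490.98
Quarter 5: opening $2,490.98; interest $17.43 → $2,508.41; payment $1,952.41; balance $556.00
Quarter 6: opening $556.00; interest $3.89 → $559.89; payment $559.89; balance $0.00

$0.00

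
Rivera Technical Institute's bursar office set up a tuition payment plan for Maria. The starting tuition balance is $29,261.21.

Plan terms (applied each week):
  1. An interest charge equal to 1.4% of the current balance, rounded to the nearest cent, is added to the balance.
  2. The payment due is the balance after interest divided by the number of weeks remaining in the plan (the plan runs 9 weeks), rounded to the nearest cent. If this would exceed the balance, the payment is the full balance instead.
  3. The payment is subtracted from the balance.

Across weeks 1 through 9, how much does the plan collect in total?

$31,387.88

Week 1: $29,261.21 +$409.66 interest = $29,670.87; pay $3,296.76 → $26,374.11
Week 2: $26,374.11 +$369.24 interest = $26,743.35; pay $3,342.92 → $23,400.43
Week 3: $23,400.43 +$327.61 interest = $23,728.04; pay $3,389.72 → $20,338.32
Week 4: $20,338.32 +$284.74 interest = $20,623.06; pay $3,437.18 → $17,185.88
Week 5: $17,185.88 +$240.60 interest = $17,426.48; pay $3,485.30 → $13,941.18
Week 6: $13,941.18 +$195.18 interest = $14,136.36; pay $3,534.09 → $10,602.27
Week 7: $10,602.27 +$148.43 interest = $10,750.70; pay $3,583.57 → $7,167.13
Week 8: $7,167.13 +$100.34 interest = $7,267.47; pay $3,633.74 → $3,633.73
Week 9: $3,633.73 +$50.87 interest = $3,684.60; pay $3,684.60 → $0.00
Total paid: $31,387.88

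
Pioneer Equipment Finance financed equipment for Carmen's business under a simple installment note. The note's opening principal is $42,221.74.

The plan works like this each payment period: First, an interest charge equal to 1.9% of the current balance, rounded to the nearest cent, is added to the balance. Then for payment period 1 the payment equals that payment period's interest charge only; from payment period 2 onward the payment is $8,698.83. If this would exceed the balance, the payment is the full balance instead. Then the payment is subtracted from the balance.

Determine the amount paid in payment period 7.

$1,232.50

# | Opening | Interest | Payment | End bal
1 | $42,221.74 | $802.21 | $802.21 | $42,221.74
2 | $42,221.74 | $802.21 | $8,698.83 | $34,325.12
3 | $34,325.12 | $652.18 | $8,698.83 | $26,278.47
4 | $26,278.47 | $499.29 | $8,698.83 | $18,078.93
5 | $18,078.93 | $343.50 | $8,698.83 | $9,723.60
6 | $9,723.60 | $184.75 | $8,698.83 | $1,209.52
7 | $1,209.52 | $22.98 | $1,232.50 | $0.00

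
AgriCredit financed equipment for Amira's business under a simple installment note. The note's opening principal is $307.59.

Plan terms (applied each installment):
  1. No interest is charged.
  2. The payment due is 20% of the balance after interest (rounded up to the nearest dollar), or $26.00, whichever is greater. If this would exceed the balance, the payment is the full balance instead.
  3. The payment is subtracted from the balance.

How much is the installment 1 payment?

Installment 1: $307.59 − $62.00 → $245.59

$62.00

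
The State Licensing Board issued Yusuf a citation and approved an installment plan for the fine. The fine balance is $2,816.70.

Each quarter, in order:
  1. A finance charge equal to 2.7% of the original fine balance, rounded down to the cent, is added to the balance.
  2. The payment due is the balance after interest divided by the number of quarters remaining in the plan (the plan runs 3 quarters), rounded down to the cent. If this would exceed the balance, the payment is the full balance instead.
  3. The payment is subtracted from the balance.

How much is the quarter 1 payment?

Quarter 1: opening $2,816.70; interest $76.05 → $2,892.75; payment $964.25; balance $1,928.50

$964.25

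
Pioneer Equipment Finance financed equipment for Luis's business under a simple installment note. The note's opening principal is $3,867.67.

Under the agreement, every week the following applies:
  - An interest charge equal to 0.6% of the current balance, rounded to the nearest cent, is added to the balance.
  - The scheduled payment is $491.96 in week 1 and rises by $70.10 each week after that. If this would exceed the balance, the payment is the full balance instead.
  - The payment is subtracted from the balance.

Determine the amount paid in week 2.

Week 1: $3,867.67 +$23.21 interest = $3,890.88; pay $491.96 → $3,398.92
Week 2: $3,398.92 +$20.39 interest = $3,419.31; pay $562.06 → $2,857.25

$562.06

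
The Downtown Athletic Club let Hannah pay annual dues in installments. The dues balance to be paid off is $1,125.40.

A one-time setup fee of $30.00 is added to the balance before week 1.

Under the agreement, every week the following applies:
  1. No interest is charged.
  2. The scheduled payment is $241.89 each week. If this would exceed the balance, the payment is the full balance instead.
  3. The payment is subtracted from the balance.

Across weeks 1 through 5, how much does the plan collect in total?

# | Opening | Payment | End bal
1 | $1,155.40 | $241.89 | $913.51
2 | $913.51 | $241.89 | $671.62
3 | $671.62 | $241.89 | $429.73
4 | $429.73 | $241.89 | $187.84
5 | $187.84 | $187.84 | $0.00
Total paid: $1,155.40

$1,155.40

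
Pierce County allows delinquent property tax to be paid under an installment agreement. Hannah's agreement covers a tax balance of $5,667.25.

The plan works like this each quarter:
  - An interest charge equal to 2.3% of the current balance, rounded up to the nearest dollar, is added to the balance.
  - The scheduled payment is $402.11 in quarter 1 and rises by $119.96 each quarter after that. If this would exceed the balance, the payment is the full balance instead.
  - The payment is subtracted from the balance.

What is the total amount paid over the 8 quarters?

$6,372.25

Quarter 1: $5,667.25 +$131.00 interest = $5,798.25; pay $402.11 → $5,396.14
Quarter 2: $5,396.14 +$125.00 interest = $5,521.14; pay $522.07 → $4,999.07
Quarter 3: $4,999.07 +$115.00 interest = $5,114.07; pay $642.03 → $4,472.04
Quarter 4: $4,472.04 +$103.00 interest = $4,575.04; pay $761.99 → $3,813.05
Quarter 5: $3,813.05 +$88.00 interest = $3,901.05; pay $881.95 → $3,019.10
Quarter 6: $3,019.10 +$70.00 interest = $3,089.10; pay $1,001.91 → $2,087.19
Quarter 7: $2,087.19 +$49.00 interest = $2,136.19; pay $1,121.87 → $1,014.32
Quarter 8: $1,014.32 +$24.00 interest = $1,038.32; pay $1,038.32 → $0.00
Total paid: $6,372.25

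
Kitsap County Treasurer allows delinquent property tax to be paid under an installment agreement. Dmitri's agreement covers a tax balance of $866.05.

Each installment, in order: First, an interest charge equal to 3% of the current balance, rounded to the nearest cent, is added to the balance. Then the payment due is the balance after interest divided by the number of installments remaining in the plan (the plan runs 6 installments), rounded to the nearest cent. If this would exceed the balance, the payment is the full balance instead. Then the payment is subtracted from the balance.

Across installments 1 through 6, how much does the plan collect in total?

$961.68

Installment 1: opening $866.05; interest $25.98 → $892.03; payment $148.67; balance $743.36
Installment 2: opening $743.36; interest $22.30 → $765.66; payment $153.13; balance $612.53
Installment 3: opening $612.53; interest $18.38 → $630.91; payment $157.73; balance $473.18
Installment 4: opening $473.18; interest $14.20 → $487.38; payment $162.46; balance $324.92
Installment 5: opening $324.92; interest $9.75 → $334.67; payment $167.34; balance $167.33
Installment 6: opening $167.33; interest $5.02 → $172.35; payment $172.35; balance $0.00
Total paid: $961.68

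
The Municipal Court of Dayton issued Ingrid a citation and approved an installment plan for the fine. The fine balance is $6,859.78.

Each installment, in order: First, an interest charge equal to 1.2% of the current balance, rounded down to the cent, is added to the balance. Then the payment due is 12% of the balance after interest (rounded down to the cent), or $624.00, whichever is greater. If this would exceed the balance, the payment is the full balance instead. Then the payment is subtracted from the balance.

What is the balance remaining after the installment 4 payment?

# | Opening | Interest | Payment | End bal
1 | $6,859.78 | $82.31 | $833.05 | $6,109.04
2 | $6,109.04 | $73.30 | $741.88 | $5,440.46
3 | $5,440.46 | $65.28 | $660.68 | $4,845.06
4 | $4,845.06 | $58.14 | $624.00 | $4,279.20

$4,279.20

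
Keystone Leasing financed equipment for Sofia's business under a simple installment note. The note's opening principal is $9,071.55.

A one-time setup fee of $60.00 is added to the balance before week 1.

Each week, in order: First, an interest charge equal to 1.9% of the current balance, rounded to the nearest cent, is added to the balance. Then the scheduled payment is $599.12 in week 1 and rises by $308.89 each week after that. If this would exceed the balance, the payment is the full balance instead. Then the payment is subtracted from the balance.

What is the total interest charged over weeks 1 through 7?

Week 1: $9,131.55 +$173.50 interest = $9,305.05; pay $599.12 → $8,705.93
Week 2: $8,705.93 +$165.41 interest = $8,871.34; pay $908.01 → $7,963.33
Week 3: $7,963.33 +$151.30 interest = $8,114.63; pay $1,216.90 → $6,897.73
Week 4: $6,897.73 +$131.06 interest = $7,028.79; pay $1,525.79 → $5,503.00
Week 5: $5,503.00 +$104.56 interest = $5,607.56; pay $1,834.68 → $3,772.88
Week 6: $3,772.88 +$71.68 interest = $3,844.56; pay $2,143.57 → $1,700.99
Week 7: $1,700.99 +$32.32 interest = $1,733.31; pay $1,733.31 → $0.00
Total interest: $173.50 + $165.41 + $151.30 + $131.06 + $104.56 + $71.68 + $32.32 = $829.83

$829.83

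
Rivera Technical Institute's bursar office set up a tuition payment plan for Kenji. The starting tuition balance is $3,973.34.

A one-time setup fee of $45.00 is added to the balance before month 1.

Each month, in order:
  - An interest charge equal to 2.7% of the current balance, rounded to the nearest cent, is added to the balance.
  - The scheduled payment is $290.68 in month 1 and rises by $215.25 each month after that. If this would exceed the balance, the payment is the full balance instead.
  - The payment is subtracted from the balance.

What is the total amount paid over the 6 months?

Month 1: opening $4,018.34; interest $108.50 → $4,126.84; payment $290.68; balance $3,836.16
Month 2: opening $3,836.16; interest $103.58 → $3,939.74; payment $505.93; balance $3,433.81
Month 3: opening $3,433.81; interest $92.71 → $3,526.52; payment $721.18; balance $2,805.34
Month 4: opening $2,805.34; interest $75.74 → $2,881.08; payment $936.43; balance $1,944.65
Month 5: opening $1,944.65; interest $52.51 → $1,997.16; payment $1,151.68; balance $845.48
Month 6: opening $845.48; interest $22.83 → $868.31; payment $868.31; balance $0.00
Total paid: $4,474.21

$4,474.21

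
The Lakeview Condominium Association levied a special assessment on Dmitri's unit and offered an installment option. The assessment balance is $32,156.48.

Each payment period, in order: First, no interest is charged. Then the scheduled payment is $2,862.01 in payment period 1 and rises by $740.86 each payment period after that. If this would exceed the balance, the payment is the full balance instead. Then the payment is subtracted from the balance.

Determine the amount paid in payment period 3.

Payment period 1: opening $32,156.48; payment $2,862.01; balance $29,294.47
Payment period 2: opening $29,294.47; payment $3,602.87; balance $25,691.60
Payment period 3: opening $25,691.60; payment $4,343.73; balance $21,347.87

$4,343.73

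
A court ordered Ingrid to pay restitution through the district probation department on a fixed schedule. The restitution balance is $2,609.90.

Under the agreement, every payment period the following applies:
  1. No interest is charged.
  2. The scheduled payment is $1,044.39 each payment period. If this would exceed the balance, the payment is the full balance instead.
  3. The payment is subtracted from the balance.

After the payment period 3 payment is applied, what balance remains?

$0.00

Payment period 1: opening $2,609.90; payment $1,044.39; balance $1,565.51
Payment period 2: opening $1,565.51; payment $1,044.39; balance $521.12
Payment period 3: opening $521.12; payment $521.12; balance $0.00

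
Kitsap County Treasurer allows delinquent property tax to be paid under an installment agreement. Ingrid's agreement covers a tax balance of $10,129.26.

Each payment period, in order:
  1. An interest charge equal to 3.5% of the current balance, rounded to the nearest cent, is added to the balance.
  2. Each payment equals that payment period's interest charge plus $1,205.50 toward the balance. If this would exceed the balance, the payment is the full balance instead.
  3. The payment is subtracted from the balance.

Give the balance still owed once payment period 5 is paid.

Payment period 1: opening $10,129.26; interest $354.52 → $10,483.78; payment $1,560.02; balance $8,923.76
Payment period 2: opening $8,923.76; interest $312.33 → $9,236.09; payment $1,517.83; balance $7,718.26
Payment period 3: opening $7,718.26; interest $270.14 → $7,988.40; payment $1,475.64; balance $6,512.76
Payment period 4: opening $6,512.76; interest $227.95 → $6,740.71; payment $1,433.45; balance $5,307.26
Payment period 5: opening $5,307.26; interest $185.75 → $5,493.01; payment $1,391.25; balance $4,101.76

$4,101.76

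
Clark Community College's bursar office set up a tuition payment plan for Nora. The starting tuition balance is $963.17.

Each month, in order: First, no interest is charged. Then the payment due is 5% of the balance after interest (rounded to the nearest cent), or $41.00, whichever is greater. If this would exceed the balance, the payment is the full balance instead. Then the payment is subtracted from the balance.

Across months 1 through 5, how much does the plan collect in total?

Month 1: $963.17 − $48.16 → $915.01
Month 2: $915.01 − $45.75 → $869.26
Month 3: $869.26 − $43.46 → $825.80
Month 4: $825.80 − $41.29 → $784.51
Month 5: $784.51 − $41.00 → $743.51
Total paid: $219.66

$219.66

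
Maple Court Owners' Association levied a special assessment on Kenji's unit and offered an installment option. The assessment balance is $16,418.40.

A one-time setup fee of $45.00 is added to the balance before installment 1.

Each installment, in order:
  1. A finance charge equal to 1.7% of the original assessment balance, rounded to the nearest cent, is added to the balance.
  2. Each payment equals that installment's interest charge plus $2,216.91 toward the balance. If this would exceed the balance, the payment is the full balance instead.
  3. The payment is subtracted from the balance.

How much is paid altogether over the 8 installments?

$18,696.28

Installment 1: $16,463.40 +$279.11 interest = $16,742.51; pay $2,496.02 → $14,246.49
Installment 2: $14,246.49 +$279.11 interest = $14,525.60; pay $2,496.02 → $12,029.58
Installment 3: $12,029.58 +$279.11 interest = $12,308.69; pay $2,496.02 → $9,812.67
Installment 4: $9,812.67 +$279.11 interest = $10,091.78; pay $2,496.02 → $7,595.76
Installment 5: $7,595.76 +$279.11 interest = $7,874.87; pay $2,496.02 → $5,378.85
Installment 6: $5,378.85 +$279.11 interest = $5,657.96; pay $2,496.02 → $3,161.94
Installment 7: $3,161.94 +$279.11 interest = $3,441.05; pay $2,496.02 → $945.03
Installment 8: $945.03 +$279.11 interest = $1,224.14; pay $1,224.14 → $0.00
Total paid: $18,696.28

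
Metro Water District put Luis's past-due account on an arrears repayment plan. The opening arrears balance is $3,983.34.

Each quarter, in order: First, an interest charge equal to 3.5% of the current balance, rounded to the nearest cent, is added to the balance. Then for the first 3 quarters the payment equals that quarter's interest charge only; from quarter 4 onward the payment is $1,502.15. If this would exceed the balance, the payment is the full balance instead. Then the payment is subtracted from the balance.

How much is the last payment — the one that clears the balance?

$1,252.54

Quarter 1: opening $3,983.34; interest $139.42 → $4,122.76; payment $139.42; balance $3,983.34
Quarter 2: opening $3,983.34; interest $139.42 → $4,122.76; payment $139.42; balance $3,983.34
Quarter 3: opening $3,983.34; interest $139.42 → $4,122.76; payment $139.42; balance $3,983.34
Quarter 4: opening $3,983.34; interest $139.42 → $4,122.76; payment $1,502.15; balance $2,620.61
Quarter 5: opening $2,620.61; interest $91.72 → $2,712.33; payment $1,502.15; balance $1,210.18
Quarter 6: opening $1,210.18; interest $42.36 → $1,252.54; payment $1,252.54; balance $0.00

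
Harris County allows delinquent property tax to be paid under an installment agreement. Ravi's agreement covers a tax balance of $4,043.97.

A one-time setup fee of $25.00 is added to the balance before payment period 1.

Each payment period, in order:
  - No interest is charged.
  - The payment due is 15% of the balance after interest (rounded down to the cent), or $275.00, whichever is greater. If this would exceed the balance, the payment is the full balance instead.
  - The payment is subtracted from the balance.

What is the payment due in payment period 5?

$318.60

Payment period 1: $4,068.97 − $610.34 → $3,458.63
Payment period 2: $3,458.63 − $518.79 → $2,939.84
Payment period 3: $2,939.84 − $440.97 → $2,498.87
Payment period 4: $2,498.87 − $374.83 → $2,124.04
Payment period 5: $2,124.04 − $318.60 → $1,805.44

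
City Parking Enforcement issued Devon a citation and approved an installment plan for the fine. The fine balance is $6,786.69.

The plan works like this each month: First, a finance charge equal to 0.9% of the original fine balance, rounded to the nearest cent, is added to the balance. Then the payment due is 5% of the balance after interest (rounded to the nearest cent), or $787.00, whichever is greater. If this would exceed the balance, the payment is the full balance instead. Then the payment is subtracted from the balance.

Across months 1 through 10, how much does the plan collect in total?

$7,397.49

Month 1: opening $6,786.69; interest $61.08 → $6,847.77; payment $787.00; balance $6,060.77
Month 2: opening $6,060.77; interest $61.08 → $6,121.85; payment $787.00; balance $5,334.85
Month 3: opening $5,334.85; interest $61.08 → $5,395.93; payment $787.00; balance $4,608.93
Month 4: opening $4,608.93; interest $61.08 → $4,670.01; payment $787.00; balance $3,883.01
Month 5: opening $3,883.01; interest $61.08 → $3,944.09; payment $787.00; balance $3,157.09
Month 6: opening $3,157.09; interest $61.08 → $3,218.17; payment $787.00; balance $2,431.17
Month 7: opening $2,431.17; interest $61.08 → $2,492.25; payment $787.00; balance $1,705.25
Month 8: opening $1,705.25; interest $61.08 → $1,766.33; payment $787.00; balance $979.33
Month 9: opening $979.33; interest $61.08 → $1,040.41; payment $787.00; balance $253.41
Month 10: opening $253.41; interest $61.08 → $314.49; payment $314.49; balance $0.00
Total paid: $7,397.49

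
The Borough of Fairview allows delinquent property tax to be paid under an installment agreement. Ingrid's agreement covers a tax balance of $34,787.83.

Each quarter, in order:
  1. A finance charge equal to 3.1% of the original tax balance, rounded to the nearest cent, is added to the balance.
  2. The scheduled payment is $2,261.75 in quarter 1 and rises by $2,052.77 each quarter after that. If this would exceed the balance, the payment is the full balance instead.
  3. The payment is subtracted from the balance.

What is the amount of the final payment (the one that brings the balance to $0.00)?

$9,421.90

Quarter 1: $34,787.83 +$1,078.42 interest = $35,866.25; pay $2,261.75 → $33,604.50
Quarter 2: $33,604.50 +$1,078.42 interest = $34,682.92; pay $4,314.52 → $30,368.40
Quarter 3: $30,368.40 +$1,078.42 interest = $31,446.82; pay $6,367.29 → $25,079.53
Quarter 4: $25,079.53 +$1,078.42 interest = $26,157.95; pay $8,420.06 → $17,737.89
Quarter 5: $17,737.89 +$1,078.42 interest = $18,816.31; pay $10,472.83 → $8,343.48
Quarter 6: $8,343.48 +$1,078.42 interest = $9,421.90; pay $9,421.90 → $0.00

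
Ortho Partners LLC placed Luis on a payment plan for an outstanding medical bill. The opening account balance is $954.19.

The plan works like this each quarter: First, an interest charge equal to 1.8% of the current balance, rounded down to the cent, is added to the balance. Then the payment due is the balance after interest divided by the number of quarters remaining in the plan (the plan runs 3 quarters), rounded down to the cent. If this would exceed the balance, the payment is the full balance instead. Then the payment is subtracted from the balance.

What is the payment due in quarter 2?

Quarter 1: opening $954.19; interest $17.17 → $971.36; payment $323.78; balance $647.58
Quarter 2: opening $647.58; interest $11.65 → $659.23; payment $329.61; balance $329.62

$329.61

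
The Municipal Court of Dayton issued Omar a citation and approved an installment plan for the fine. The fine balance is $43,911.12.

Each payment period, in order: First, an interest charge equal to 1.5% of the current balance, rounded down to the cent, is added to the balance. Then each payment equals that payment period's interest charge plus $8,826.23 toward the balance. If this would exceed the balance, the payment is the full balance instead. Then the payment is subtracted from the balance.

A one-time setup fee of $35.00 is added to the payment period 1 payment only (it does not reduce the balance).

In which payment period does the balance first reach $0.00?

5

Payment period 1: $43,911.12 +$658.66 interest = $44,569.78; pay $9,484.89 (+ $35.00 fee) → $35,084.89
Payment period 2: $35,084.89 +$526.27 interest = $35,611.16; pay $9,352.50 → $26,258.66
Payment period 3: $26,258.66 +$393.87 interest = $26,652.53; pay $9,220.10 → $17,432.43
Payment period 4: $17,432.43 +$261.48 interest = $17,693.91; pay $9,087.71 → $8,606.20
Payment period 5: $8,606.20 +$129.09 interest = $8,735.29; pay $8,735.29 → $0.00
Balance reaches $0.00 in payment period 5.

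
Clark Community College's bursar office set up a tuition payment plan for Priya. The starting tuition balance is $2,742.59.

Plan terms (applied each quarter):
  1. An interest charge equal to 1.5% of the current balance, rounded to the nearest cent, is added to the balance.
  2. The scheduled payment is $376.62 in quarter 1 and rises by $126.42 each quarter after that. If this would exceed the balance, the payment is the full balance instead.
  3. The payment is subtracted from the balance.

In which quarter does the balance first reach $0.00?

Quarter 1: opening $2,742.59; interest $41.14 → $2,783.73; payment $376.62; balance $2,407.11
Quarter 2: opening $2,407.11; interest $36.11 → $2,443.22; payment $503.04; balance $1,940.18
Quarter 3: opening $1,940.18; interest $29.10 → $1,969.28; payment $629.46; balance $1,339.82
Quarter 4: opening $1,339.82; interest $20.10 → $1,359.92; payment $755.88; balance $604.04
Quarter 5: opening $604.04; interest $9.06 → $613.10; payment $613.10; balance $0.00
Balance reaches $0.00 in quarter 5.

5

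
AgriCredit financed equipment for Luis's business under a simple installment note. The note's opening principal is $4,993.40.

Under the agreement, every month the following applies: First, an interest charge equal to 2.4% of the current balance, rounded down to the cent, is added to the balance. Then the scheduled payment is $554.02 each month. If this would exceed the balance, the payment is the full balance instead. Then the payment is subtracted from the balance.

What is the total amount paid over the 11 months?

Month 1: $4,993.40 +$119.84 interest = $5,113.24; pay $554.02 → $4,559.22
Month 2: $4,559.22 +$109.42 interest = $4,668.64; pay $554.02 → $4,114.62
Month 3: $4,114.62 +$98.75 interest = $4,213.37; pay $554.02 → $3,659.35
Month 4: $3,659.35 +$87.82 interest = $3,747.17; pay $554.02 → $3,193.15
Month 5: $3,193.15 +$76.63 interest = $3,269.78; pay $554.02 → $2,715.76
Month 6: $2,715.76 +$65.17 interest = $2,780.93; pay $554.02 → $2,226.91
Month 7: $2,226.91 +$53.44 interest = $2,280.35; pay $554.02 → $1,726.33
Month 8: $1,726.33 +$41.43 interest = $1,767.76; pay $554.02 → $1,213.74
Month 9: $1,213.74 +$29.12 interest = $1,242.86; pay $554.02 → $688.84
Month 10: $688.84 +$16.53 interest = $705.37; pay $554.02 → $151.35
Month 11: $151.35 +$3.63 interest = $154.98; pay $154.98 → $0.00
Total paid: $5,695.18

$5,695.18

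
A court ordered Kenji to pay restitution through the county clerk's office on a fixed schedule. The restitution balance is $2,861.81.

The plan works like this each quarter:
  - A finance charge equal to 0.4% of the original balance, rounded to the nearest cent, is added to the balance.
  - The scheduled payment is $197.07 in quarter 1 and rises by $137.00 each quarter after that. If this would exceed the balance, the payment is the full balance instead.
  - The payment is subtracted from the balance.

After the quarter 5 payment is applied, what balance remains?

$563.71

Quarter 1: opening $2,861.81; interest $11.45 → $2,873.26; payment $197.07; balance $2,676.19
Quarter 2: opening $2,676.19; interest $11.45 → $2,687.64; payment $334.07; balance $2,353.57
Quarter 3: opening $2,353.57; interest $11.45 → $2,365.02; payment $471.07; balance $1,893.95
Quarter 4: opening $1,893.95; interest $11.45 → $1,905.40; payment $608.07; balance $1,297.33
Quarter 5: opening $1,297.33; interest $11.45 → $1,308.78; payment $745.07; balance $563.71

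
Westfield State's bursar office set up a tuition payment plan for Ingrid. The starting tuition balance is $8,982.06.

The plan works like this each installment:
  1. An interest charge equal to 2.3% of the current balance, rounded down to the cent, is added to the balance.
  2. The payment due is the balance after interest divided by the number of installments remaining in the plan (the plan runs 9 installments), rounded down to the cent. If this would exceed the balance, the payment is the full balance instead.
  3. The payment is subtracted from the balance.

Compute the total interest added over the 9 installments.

$1,098.85

Installment 1: $8,982.06 +$206.58 interest = $9,188.64; pay $1,020.96 → $8,167.68
Installment 2: $8,167.68 +$187.85 interest = $8,355.53; pay $1,044.44 → $7,311.09
Installment 3: $7,311.09 +$168.15 interest = $7,479.24; pay $1,068.46 → $6,410.78
Installment 4: $6,410.78 +$147.44 interest = $6,558.22; pay $1,093.03 → $5,465.19
Installment 5: $5,465.19 +$125.69 interest = $5,590.88; pay $1,118.17 → $4,472.71
Installment 6: $4,472.71 +$102.87 interest = $4,575.58; pay $1,143.89 → $3,431.69
Installment 7: $3,431.69 +$78.92 interest = $3,510.61; pay $1,170.20 → $2,340.41
Installment 8: $2,340.41 +$53.82 interest = $2,394.23; pay $1,197.11 → $1,197.12
Installment 9: $1,197.12 +$27.53 interest = $1,224.65; pay $1,224.65 → $0.00
Total interest: $206.58 + $187.85 + $168.15 + $147.44 + $125.69 + $102.87 + $78.92 + $53.82 + $27.53 = $1,098.85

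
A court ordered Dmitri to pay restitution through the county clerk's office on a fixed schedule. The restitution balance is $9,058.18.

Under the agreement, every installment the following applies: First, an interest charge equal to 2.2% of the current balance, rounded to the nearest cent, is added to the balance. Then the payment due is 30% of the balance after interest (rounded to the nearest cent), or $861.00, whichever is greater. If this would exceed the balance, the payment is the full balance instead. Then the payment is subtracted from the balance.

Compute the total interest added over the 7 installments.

Installment 1: $9,058.18 +$199.28 interest = $9,257.46; pay $2,777.24 → $6,480.22
Installment 2: $6,480.22 +$142.56 interest = $6,622.78; pay $1,986.83 → $4,635.95
Installment 3: $4,635.95 +$101.99 interest = $4,737.94; pay $1,421.38 → $3,316.56
Installment 4: $3,316.56 +$72.96 interest = $3,389.52; pay $1,016.86 → $2,372.66
Installment 5: $2,372.66 +$52.20 interest = $2,424.86; pay $861.00 → $1,563.86
Installment 6: $1,563.86 +$34.40 interest = $1,598.26; pay $861.00 → $737.26
Installment 7: $737.26 +$16.22 interest = $753.48; pay $753.48 → $0.00
Total interest: $199.28 + $142.56 + $101.99 + $72.96 + $52.20 + $34.40 + $16.22 = $619.61

$619.61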